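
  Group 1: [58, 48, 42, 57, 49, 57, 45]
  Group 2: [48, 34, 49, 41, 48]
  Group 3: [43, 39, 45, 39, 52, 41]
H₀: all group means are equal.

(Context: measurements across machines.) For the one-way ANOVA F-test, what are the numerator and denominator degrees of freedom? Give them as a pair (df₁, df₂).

k = 3 groups, N = 18 total
df = (k−1, N−k) = (3−1, 18−3) = (2, 15)

degrees of freedom = [2, 15]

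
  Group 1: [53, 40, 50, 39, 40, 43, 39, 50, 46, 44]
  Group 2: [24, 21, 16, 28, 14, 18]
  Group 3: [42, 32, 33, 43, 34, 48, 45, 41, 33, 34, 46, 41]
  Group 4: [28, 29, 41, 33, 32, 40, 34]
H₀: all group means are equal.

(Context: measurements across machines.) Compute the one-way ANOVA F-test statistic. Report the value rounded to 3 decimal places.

Group means [44.40, 20.17, 39.33, 33.86], grand mean 36.400
SSB = Σnᵢ(x̄ᵢ−x̄)² = 2369.643; SSW = ΣΣ(x−x̄ᵢ)² = 894.757
MSB = 2369.643/3 = 789.8810; MSW = 894.757/31 = 28.8631
F = MSB/MSW = 27.3664
df = (3, 31)

test statistic = 27.366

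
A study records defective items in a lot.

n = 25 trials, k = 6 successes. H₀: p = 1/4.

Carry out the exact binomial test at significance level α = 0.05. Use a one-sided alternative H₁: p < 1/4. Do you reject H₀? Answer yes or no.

Exact binomial: n=25, k=6, p₀=1/4=0.2500
P(X≤6) from Σ C(n,i)·p₀^i·(1−p₀)^(n−i)
p-value (one-sided, H₁ less) = 0.56110
At α=0.05: p ≥ α → fail to reject H₀

reject H₀: no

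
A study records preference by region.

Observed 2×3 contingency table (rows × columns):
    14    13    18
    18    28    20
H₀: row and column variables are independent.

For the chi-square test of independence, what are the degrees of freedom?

df = (r−1)(c−1) = (2−1)·(3−1) = 2

degrees of freedom = 2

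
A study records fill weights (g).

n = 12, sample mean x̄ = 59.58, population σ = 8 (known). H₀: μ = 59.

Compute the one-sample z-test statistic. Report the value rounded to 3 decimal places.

SE = σ/√n = 8/√12 = 2.3094
z = (x̄−μ₀)/SE = (59.58−59)/2.3094 = 0.2511

test statistic = 0.251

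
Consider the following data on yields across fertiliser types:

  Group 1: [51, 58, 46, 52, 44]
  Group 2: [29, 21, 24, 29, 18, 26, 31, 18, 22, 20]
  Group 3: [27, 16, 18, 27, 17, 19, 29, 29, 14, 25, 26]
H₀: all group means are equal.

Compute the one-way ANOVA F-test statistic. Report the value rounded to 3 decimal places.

test statistic = 53.057

Group means [50.20, 23.80, 22.45], grand mean 28.308
SSB = Σnᵢ(x̄ᵢ−x̄)² = 2976.411; SSW = ΣΣ(x−x̄ᵢ)² = 645.127
MSB = 2976.411/2 = 1488.2056; MSW = 645.127/23 = 28.0490
F = MSB/MSW = 53.0573
df = (2, 23)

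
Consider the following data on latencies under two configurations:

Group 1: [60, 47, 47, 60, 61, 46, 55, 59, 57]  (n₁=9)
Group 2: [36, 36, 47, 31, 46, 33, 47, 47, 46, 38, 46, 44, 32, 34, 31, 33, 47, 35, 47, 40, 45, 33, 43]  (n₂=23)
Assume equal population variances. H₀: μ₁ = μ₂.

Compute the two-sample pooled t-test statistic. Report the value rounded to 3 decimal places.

x̄₁=54.667, s₁=6.265, n₁=9
x̄₂=39.870, s₂=6.298, n₂=23
s_p² = [8·6.265² + 22·6.298²]/30 = 39.5536
SE = √(s_p²·(1/9+1/23)) = 2.4728
t = (54.667−39.870)/2.4728 = 5.9840
df = 30

test statistic = 5.984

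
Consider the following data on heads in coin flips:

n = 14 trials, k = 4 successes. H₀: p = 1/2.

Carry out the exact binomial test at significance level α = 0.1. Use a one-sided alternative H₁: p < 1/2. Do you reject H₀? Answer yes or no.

reject H₀: yes

Exact binomial: n=14, k=4, p₀=1/2=0.5000
P(X≤4) from Σ C(n,i)·p₀^i·(1−p₀)^(n−i)
p-value (one-sided, H₁ less) = 0.08978
At α=0.1: p < α → reject H₀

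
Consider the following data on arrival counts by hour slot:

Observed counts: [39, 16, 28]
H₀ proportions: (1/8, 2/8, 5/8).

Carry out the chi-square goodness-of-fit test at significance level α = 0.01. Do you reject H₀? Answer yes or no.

reject H₀: yes

n = 83; E_i = n·p_i = [10.38, 20.75, 51.88]
χ² = (39−10.38)²/10.38 + (16−20.75)²/20.75 + (28−51.88)²/51.88 = 91.0530
df = 2
p-value (upper-tail) = 0.00000
At α=0.01: p < α → reject H₀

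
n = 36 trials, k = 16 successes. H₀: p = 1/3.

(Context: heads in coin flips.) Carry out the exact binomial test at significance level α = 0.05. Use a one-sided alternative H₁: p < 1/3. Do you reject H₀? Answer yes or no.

reject H₀: no

Exact binomial: n=36, k=16, p₀=1/3=0.3333
P(X≤16) from Σ C(n,i)·p₀^i·(1−p₀)^(n−i)
p-value (one-sided, H₁ less) = 0.94162
At α=0.05: p ≥ α → fail to reject H₀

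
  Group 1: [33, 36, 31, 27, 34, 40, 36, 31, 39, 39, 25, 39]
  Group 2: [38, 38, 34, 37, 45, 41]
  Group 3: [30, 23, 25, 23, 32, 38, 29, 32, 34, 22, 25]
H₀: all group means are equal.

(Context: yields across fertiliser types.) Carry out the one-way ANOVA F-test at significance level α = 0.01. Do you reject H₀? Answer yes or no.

reject H₀: yes

Group means [34.17, 38.83, 28.45], grand mean 32.966
SSB = Σnᵢ(x̄ᵢ−x̄)² = 447.738; SSW = ΣΣ(x−x̄ᵢ)² = 613.227
MSB = 447.738/2 = 223.8691; MSW = 613.227/26 = 23.5857
F = MSB/MSW = 9.4917
df = (2, 26)
p-value (upper-tail) = 0.00080
At α=0.01: p < α → reject H₀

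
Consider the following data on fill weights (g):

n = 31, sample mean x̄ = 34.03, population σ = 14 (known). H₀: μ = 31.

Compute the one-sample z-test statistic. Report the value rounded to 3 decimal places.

test statistic = 1.205

SE = σ/√n = 14/√31 = 2.5145
z = (x̄−μ₀)/SE = (34.03−31)/2.5145 = 1.2050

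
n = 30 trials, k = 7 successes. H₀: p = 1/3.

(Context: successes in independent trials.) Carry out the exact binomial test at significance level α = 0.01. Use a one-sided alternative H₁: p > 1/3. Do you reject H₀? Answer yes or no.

Exact binomial: n=30, k=7, p₀=1/3=0.3333
P(X≥7) from Σ C(n,i)·p₀^i·(1−p₀)^(n−i)
p-value (one-sided, H₁ greater) = 0.91616
At α=0.01: p ≥ α → fail to reject H₀

reject H₀: no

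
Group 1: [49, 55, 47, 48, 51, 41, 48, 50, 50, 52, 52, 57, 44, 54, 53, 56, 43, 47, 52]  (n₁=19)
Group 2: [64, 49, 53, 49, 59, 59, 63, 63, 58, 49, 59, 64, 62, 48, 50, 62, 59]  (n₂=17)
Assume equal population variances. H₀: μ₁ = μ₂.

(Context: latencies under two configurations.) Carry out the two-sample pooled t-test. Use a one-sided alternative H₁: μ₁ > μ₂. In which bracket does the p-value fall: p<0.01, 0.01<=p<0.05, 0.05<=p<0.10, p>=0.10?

x̄₁=49.947, s₁=4.352, n₁=19
x̄₂=57.059, s₂=5.994, n₂=17
s_p² = [18·4.352² + 16·5.994²]/34 = 26.9379
SE = √(s_p²·(1/19+1/17)) = 1.7327
t = (49.947−57.059)/1.7327 = -4.1042
df = 34
p-value (one-sided, H₁ greater) = 0.99988
→ bracket: p>=0.10

p-value bracket: p>=0.10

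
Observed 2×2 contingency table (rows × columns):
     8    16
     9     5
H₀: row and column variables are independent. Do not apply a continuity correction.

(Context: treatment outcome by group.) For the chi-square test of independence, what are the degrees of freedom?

df = (r−1)(c−1) = (2−1)·(2−1) = 1

degrees of freedom = 1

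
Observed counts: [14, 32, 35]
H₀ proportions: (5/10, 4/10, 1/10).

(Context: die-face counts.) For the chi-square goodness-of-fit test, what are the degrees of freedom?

degrees of freedom = 2

df = k − 1 = 3 − 1 = 2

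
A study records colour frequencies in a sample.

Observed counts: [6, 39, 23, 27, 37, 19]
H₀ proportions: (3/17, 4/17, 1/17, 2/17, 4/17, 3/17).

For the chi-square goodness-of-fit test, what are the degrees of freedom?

df = k − 1 = 6 − 1 = 5

degrees of freedom = 5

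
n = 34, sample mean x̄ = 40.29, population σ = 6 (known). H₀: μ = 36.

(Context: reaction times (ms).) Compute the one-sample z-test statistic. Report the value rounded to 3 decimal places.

SE = σ/√n = 6/√34 = 1.0290
z = (x̄−μ₀)/SE = (40.29−36)/1.0290 = 4.1691

test statistic = 4.169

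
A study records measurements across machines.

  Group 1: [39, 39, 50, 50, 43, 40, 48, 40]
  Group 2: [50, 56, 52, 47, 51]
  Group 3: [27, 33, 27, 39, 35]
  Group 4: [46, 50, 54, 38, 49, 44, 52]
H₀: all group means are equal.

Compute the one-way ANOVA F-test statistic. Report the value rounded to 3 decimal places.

Group means [43.62, 51.20, 32.20, 47.57], grand mean 43.960
SSB = Σnᵢ(x̄ᵢ−x̄)² = 1045.771; SSW = ΣΣ(x−x̄ᵢ)² = 497.189
MSB = 1045.771/3 = 348.5902; MSW = 497.189/21 = 23.6757
F = MSB/MSW = 14.7236
df = (3, 21)

test statistic = 14.724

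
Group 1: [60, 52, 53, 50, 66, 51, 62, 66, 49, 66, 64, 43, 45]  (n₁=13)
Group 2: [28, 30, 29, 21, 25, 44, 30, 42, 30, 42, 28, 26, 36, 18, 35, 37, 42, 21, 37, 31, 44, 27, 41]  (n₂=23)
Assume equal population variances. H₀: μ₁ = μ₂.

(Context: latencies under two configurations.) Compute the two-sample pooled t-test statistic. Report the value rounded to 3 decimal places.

x̄₁=55.923, s₁=8.371, n₁=13
x̄₂=32.348, s₂=7.814, n₂=23
s_p² = [12·8.371² + 22·7.814²]/34 = 64.2394
SE = √(s_p²·(1/13+1/23)) = 2.7811
t = (55.923−32.348)/2.7811 = 8.4770
df = 34

test statistic = 8.477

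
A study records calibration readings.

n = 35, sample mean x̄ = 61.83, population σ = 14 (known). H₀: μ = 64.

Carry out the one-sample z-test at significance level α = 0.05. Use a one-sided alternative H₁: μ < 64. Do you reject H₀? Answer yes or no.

reject H₀: no

SE = σ/√n = 14/√35 = 2.3664
z = (x̄−μ₀)/SE = (61.83−64)/2.3664 = -0.9170
p-value (one-sided, H₁ less) = 0.17957
At α=0.05: p ≥ α → fail to reject H₀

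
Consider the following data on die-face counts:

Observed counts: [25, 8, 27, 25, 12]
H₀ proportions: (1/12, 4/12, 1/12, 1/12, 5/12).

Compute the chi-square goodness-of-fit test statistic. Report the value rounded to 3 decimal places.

n = 97; E_i = n·p_i = [8.08, 32.33, 8.08, 8.08, 40.42]
χ² = (25−8.08)²/8.08 + (8−32.33)²/32.33 + (27−8.08)²/8.08 + (25−8.08)²/8.08 + (12−40.42)²/40.42 = 153.3670
df = 4

test statistic = 153.367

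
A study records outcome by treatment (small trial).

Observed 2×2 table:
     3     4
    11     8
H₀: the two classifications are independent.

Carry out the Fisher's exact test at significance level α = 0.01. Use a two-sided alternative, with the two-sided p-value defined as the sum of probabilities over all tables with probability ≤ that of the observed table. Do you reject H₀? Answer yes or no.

Margins: r₁=7, r₂=19, c₁=14, c₂=12, n=26
p_obs = C(7,3)·C(19,11)/C(26,14); sum pmf over tables with pmf ≤ p_obs
p-value (two-sided) = 0.66522
At α=0.01: p ≥ α → fail to reject H₀

reject H₀: no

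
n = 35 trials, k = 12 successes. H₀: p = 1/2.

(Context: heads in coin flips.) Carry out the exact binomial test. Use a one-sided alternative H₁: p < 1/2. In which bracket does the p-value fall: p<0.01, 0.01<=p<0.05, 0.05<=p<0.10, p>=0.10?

p-value bracket: 0.01<=p<0.05

Exact binomial: n=35, k=12, p₀=1/2=0.5000
P(X≤12) from Σ C(n,i)·p₀^i·(1−p₀)^(n−i)
p-value (one-sided, H₁ less) = 0.04477
→ bracket: 0.01<=p<0.05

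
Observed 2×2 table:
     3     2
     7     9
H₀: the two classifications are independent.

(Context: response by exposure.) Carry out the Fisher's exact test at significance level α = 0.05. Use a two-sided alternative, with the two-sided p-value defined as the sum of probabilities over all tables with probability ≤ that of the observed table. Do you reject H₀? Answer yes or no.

Margins: r₁=5, r₂=16, c₁=10, c₂=11, n=21
p_obs = C(5,3)·C(16,7)/C(21,10); sum pmf over tables with pmf ≤ p_obs
p-value (two-sided) = 0.63512
At α=0.05: p ≥ α → fail to reject H₀

reject H₀: no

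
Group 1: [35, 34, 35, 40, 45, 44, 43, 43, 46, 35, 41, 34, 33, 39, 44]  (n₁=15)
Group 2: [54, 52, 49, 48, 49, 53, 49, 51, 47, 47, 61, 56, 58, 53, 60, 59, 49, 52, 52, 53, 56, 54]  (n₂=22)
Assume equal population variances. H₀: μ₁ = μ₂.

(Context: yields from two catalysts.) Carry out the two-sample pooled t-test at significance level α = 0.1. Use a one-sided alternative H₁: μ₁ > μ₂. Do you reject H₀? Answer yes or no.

x̄₁=39.400, s₁=4.657, n₁=15
x̄₂=52.818, s₂=4.148, n₂=22
s_p² = [14·4.657² + 21·4.148²]/35 = 18.9964
SE = √(s_p²·(1/15+1/22)) = 1.4594
t = (39.400−52.818)/1.4594 = -9.1942
df = 35
p-value (one-sided, H₁ greater) = 1.00000
At α=0.1: p ≥ α → fail to reject H₀

reject H₀: no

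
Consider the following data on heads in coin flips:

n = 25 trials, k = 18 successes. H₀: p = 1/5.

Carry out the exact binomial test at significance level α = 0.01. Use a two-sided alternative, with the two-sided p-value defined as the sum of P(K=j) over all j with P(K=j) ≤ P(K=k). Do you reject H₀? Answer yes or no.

Exact binomial: n=25, k=18, p₀=1/5=0.2000
P(X=j) = C(n,j)·p₀^j·(1−p₀)^(n−j); p = Σ P(X=j) over j with P(X=j) ≤ P(X=18)
p-value (two-sided) = 0.00000
At α=0.01: p < α → reject H₀

reject H₀: yes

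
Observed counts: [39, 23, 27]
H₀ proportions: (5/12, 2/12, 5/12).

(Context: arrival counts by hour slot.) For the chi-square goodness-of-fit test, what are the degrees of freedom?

df = k − 1 = 3 − 1 = 2

degrees of freedom = 2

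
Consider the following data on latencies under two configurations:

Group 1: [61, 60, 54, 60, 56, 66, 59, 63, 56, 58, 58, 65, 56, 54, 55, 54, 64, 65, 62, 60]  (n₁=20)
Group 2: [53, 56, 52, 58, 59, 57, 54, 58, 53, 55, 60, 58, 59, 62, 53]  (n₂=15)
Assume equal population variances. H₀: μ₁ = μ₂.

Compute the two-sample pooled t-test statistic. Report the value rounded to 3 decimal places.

x̄₁=59.300, s₁=3.948, n₁=20
x̄₂=56.467, s₂=3.021, n₂=15
s_p² = [19·3.948² + 14·3.021²]/33 = 12.8465
SE = √(s_p²·(1/20+1/15)) = 1.2242
t = (59.300−56.467)/1.2242 = 2.3144
df = 33

test statistic = 2.314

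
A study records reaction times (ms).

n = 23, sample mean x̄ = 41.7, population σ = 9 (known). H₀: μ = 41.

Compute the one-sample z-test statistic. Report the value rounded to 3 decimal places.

SE = σ/√n = 9/√23 = 1.8766
z = (x̄−μ₀)/SE = (41.7−41)/1.8766 = 0.3730

test statistic = 0.373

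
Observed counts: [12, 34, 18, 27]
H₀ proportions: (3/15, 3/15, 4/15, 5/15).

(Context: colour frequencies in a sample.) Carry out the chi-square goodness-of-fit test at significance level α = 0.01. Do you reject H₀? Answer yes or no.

reject H₀: yes

n = 91; E_i = n·p_i = [18.20, 18.20, 24.27, 30.33]
χ² = (12−18.20)²/18.20 + (34−18.20)²/18.20 + (18−24.27)²/24.27 + (27−30.33)²/30.33 = 17.8132
df = 3
p-value (upper-tail) = 0.00048
At α=0.01: p < α → reject H₀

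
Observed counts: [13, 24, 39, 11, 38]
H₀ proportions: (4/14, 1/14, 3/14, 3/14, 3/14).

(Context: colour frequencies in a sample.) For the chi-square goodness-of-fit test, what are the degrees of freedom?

df = k − 1 = 5 − 1 = 4

degrees of freedom = 4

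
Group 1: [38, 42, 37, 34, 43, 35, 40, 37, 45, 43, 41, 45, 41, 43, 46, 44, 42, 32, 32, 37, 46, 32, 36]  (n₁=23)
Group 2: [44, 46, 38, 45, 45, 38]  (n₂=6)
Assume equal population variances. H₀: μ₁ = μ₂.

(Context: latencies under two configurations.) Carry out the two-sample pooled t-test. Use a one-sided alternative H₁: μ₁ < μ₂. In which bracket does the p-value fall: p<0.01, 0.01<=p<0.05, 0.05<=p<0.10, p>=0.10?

p-value bracket: 0.05<=p<0.10

x̄₁=39.609, s₁=4.629, n₁=23
x̄₂=42.667, s₂=3.670, n₂=6
s_p² = [22·4.629² + 5·3.670²]/27 = 19.9560
SE = √(s_p²·(1/23+1/6)) = 2.0478
t = (39.609−42.667)/2.0478 = -1.4933
df = 27
p-value (one-sided, H₁ less) = 0.07348
→ bracket: 0.05<=p<0.10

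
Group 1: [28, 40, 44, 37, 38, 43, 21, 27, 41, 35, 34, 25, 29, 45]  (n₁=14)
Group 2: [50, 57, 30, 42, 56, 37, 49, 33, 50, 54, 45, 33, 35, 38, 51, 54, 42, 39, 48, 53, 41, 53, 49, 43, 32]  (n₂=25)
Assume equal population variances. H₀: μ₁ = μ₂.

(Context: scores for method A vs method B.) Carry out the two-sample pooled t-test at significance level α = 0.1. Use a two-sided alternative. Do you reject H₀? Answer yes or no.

x̄₁=34.786, s₁=7.668, n₁=14
x̄₂=44.560, s₂=8.282, n₂=25
s_p² = [13·7.668² + 24·8.282²]/37 = 65.1491
SE = √(s_p²·(1/14+1/25)) = 2.6943
t = (34.786−44.560)/2.6943 = -3.6277
df = 37
p-value (two-sided) = 0.00086
At α=0.1: p < α → reject H₀

reject H₀: yes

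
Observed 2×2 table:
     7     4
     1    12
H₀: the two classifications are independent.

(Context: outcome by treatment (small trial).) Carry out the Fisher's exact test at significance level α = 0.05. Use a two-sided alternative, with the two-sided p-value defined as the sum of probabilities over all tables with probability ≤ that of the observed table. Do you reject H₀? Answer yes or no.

Margins: r₁=11, r₂=13, c₁=8, c₂=16, n=24
p_obs = C(11,7)·C(13,1)/C(24,8); sum pmf over tables with pmf ≤ p_obs
p-value (two-sided) = 0.00781
At α=0.05: p < α → reject H₀

reject H₀: yes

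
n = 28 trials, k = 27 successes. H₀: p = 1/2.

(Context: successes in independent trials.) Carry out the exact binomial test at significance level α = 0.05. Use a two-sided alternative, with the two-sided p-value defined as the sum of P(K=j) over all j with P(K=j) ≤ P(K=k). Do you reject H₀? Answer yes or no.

reject H₀: yes

Exact binomial: n=28, k=27, p₀=1/2=0.5000
P(X=j) = C(n,j)·p₀^j·(1−p₀)^(n−j); p = Σ P(X=j) over j with P(X=j) ≤ P(X=27)
p-value (two-sided) = 0.00000
At α=0.05: p < α → reject H₀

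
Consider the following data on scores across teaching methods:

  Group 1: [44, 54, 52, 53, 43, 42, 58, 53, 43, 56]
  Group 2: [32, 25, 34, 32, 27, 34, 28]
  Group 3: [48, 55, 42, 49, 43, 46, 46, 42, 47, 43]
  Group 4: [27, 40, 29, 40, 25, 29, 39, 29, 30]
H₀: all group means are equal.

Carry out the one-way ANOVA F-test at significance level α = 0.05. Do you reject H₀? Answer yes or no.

reject H₀: yes

Group means [49.80, 30.29, 46.10, 32.00], grand mean 40.528
SSB = Σnᵢ(x̄ᵢ−x̄)² = 2559.044; SSW = ΣΣ(x−x̄ᵢ)² = 839.929
MSB = 2559.044/3 = 853.0146; MSW = 839.929/32 = 26.2478
F = MSB/MSW = 32.4986
df = (3, 32)
p-value (upper-tail) = 0.00000
At α=0.05: p < α → reject H₀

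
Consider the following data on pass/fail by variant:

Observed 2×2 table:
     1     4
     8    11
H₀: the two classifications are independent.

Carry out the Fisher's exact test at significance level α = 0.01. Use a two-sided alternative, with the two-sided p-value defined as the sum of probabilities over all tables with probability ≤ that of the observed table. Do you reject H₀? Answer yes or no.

Margins: r₁=5, r₂=19, c₁=9, c₂=15, n=24
p_obs = C(5,1)·C(19,8)/C(24,9); sum pmf over tables with pmf ≤ p_obs
p-value (two-sided) = 0.61462
At α=0.01: p ≥ α → fail to reject H₀

reject H₀: no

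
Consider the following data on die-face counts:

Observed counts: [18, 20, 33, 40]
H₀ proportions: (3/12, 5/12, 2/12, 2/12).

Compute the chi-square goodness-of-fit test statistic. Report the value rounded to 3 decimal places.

test statistic = 54.676

n = 111; E_i = n·p_i = [27.75, 46.25, 18.50, 18.50]
χ² = (18−27.75)²/27.75 + (20−46.25)²/46.25 + (33−18.50)²/18.50 + (40−18.50)²/18.50 = 54.6757
df = 3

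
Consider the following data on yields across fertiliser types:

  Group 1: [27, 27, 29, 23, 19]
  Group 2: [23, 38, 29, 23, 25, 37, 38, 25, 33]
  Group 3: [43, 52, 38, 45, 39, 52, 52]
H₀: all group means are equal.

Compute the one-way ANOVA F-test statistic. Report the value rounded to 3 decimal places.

test statistic = 21.792

Group means [25.00, 30.11, 45.86], grand mean 34.143
SSB = Σnᵢ(x̄ᵢ−x̄)² = 1524.825; SSW = ΣΣ(x−x̄ᵢ)² = 629.746
MSB = 1524.825/2 = 762.4127; MSW = 629.746/18 = 34.9859
F = MSB/MSW = 21.7920
df = (2, 18)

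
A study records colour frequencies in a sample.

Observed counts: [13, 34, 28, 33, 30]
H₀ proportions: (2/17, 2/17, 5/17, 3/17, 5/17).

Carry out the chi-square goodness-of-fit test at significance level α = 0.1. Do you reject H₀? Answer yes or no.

n = 138; E_i = n·p_i = [16.24, 16.24, 40.59, 24.35, 40.59]
χ² = (13−16.24)²/16.24 + (34−16.24)²/16.24 + (28−40.59)²/40.59 + (33−24.35)²/24.35 + (30−40.59)²/40.59 = 29.8196
df = 4
p-value (upper-tail) = 0.00001
At α=0.1: p < α → reject H₀

reject H₀: yes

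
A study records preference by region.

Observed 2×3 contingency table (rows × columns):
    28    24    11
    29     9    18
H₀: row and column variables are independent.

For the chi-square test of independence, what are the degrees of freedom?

df = (r−1)(c−1) = (2−1)·(3−1) = 2

degrees of freedom = 2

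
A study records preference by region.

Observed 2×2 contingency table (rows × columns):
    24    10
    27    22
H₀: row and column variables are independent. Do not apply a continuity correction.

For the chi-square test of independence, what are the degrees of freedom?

degrees of freedom = 1

df = (r−1)(c−1) = (2−1)·(2−1) = 1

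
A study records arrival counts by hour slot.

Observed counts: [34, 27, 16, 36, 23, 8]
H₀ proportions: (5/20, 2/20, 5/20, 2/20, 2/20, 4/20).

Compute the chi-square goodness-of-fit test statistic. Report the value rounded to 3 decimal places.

test statistic = 74.806

n = 144; E_i = n·p_i = [36.00, 14.40, 36.00, 14.40, 14.40, 28.80]
χ² = (34−36.00)²/36.00 + (27−14.40)²/14.40 + (16−36.00)²/36.00 + (36−14.40)²/14.40 + (23−14.40)²/14.40 + (8−28.80)²/28.80 = 74.8056
df = 5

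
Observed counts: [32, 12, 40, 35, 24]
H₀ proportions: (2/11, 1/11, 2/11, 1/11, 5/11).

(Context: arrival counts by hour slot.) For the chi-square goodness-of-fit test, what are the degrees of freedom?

df = k − 1 = 5 − 1 = 4

degrees of freedom = 4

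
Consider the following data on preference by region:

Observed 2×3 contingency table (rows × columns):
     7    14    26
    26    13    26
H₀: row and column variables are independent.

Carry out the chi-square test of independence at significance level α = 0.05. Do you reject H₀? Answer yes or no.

reject H₀: yes

Row totals [47, 65], col totals [33, 27, 52], n=112
χ² = (7−13.85)²/13.85 + (14−11.33)²/11.33 + (26−21.82)²/21.82 + (26−19.15)²/19.15 + (13−15.67)²/15.67 + (26−30.18)²/30.18 = 8.2979
df = 2
p-value (upper-tail) = 0.01578
At α=0.05: p < α → reject H₀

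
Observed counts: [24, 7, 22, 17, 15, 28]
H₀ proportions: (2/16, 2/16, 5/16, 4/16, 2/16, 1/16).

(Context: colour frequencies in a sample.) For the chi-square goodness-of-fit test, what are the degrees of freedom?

df = k − 1 = 6 − 1 = 5

degrees of freedom = 5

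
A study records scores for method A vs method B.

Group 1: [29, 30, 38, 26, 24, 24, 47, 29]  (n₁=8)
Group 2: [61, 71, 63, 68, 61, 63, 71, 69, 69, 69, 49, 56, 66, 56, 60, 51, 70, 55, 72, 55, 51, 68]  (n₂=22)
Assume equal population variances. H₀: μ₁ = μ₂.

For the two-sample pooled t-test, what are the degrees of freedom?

degrees of freedom = 28

df = n₁ + n₂ − 2 = 8 + 22 − 2 = 28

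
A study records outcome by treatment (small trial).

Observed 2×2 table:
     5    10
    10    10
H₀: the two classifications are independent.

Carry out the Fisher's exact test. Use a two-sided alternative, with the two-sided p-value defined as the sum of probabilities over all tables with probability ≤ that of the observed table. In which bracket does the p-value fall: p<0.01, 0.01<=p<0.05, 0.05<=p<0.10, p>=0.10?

Margins: r₁=15, r₂=20, c₁=15, c₂=20, n=35
p_obs = C(15,5)·C(20,10)/C(35,15); sum pmf over tables with pmf ≤ p_obs
p-value (two-sided) = 0.49160
→ bracket: p>=0.10

p-value bracket: p>=0.10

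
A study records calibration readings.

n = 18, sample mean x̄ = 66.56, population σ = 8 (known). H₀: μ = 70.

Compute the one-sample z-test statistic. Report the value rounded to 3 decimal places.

SE = σ/√n = 8/√18 = 1.8856
z = (x̄−μ₀)/SE = (66.56−70)/1.8856 = -1.8243

test statistic = -1.824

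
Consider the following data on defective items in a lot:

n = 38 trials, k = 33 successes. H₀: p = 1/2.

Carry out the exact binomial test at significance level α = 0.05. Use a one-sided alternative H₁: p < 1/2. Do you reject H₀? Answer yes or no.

reject H₀: no

Exact binomial: n=38, k=33, p₀=1/2=0.5000
P(X≤33) from Σ C(n,i)·p₀^i·(1−p₀)^(n−i)
p-value (one-sided, H₁ less) = 1.00000
At α=0.05: p ≥ α → fail to reject H₀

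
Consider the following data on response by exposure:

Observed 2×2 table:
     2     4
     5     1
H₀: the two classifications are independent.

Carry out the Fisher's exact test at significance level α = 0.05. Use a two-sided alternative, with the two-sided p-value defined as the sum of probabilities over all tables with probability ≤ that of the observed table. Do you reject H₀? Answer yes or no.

reject H₀: no

Margins: r₁=6, r₂=6, c₁=7, c₂=5, n=12
p_obs = C(6,2)·C(6,5)/C(12,7); sum pmf over tables with pmf ≤ p_obs
p-value (two-sided) = 0.24242
At α=0.05: p ≥ α → fail to reject H₀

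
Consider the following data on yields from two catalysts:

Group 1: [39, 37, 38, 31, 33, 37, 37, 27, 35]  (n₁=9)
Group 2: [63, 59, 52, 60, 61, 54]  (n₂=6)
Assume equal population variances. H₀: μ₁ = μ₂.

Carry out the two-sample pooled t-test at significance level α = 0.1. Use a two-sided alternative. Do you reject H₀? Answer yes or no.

x̄₁=34.889, s₁=3.887, n₁=9
x̄₂=58.167, s₂=4.262, n₂=6
s_p² = [8·3.887² + 5·4.262²]/13 = 16.2863
SE = √(s_p²·(1/9+1/6)) = 2.1270
t = (34.889−58.167)/2.1270 = -10.9441
df = 13
p-value (two-sided) = 0.00000
At α=0.1: p < α → reject H₀

reject H₀: yes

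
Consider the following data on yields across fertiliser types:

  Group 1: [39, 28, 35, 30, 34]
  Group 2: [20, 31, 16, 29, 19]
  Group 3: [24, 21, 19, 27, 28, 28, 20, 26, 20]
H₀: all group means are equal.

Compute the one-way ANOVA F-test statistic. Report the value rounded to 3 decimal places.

test statistic = 7.875

Group means [33.20, 23.00, 23.67], grand mean 26.000
SSB = Σnᵢ(x̄ᵢ−x̄)² = 353.200; SSW = ΣΣ(x−x̄ᵢ)² = 358.800
MSB = 353.200/2 = 176.6000; MSW = 358.800/16 = 22.4250
F = MSB/MSW = 7.8751
df = (2, 16)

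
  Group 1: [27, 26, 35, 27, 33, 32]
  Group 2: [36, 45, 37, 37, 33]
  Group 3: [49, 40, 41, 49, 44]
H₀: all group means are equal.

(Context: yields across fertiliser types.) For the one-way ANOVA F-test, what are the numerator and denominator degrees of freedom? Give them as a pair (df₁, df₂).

degrees of freedom = [2, 13]

k = 3 groups, N = 16 total
df = (k−1, N−k) = (3−1, 16−3) = (2, 13)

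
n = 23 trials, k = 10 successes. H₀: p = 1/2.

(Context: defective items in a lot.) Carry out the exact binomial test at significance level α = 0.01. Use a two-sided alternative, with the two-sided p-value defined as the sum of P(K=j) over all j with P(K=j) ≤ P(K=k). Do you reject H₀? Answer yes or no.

Exact binomial: n=23, k=10, p₀=1/2=0.5000
P(X=j) = C(n,j)·p₀^j·(1−p₀)^(n−j); p = Σ P(X=j) over j with P(X=j) ≤ P(X=10)
p-value (two-sided) = 0.67764
At α=0.01: p ≥ α → fail to reject H₀

reject H₀: no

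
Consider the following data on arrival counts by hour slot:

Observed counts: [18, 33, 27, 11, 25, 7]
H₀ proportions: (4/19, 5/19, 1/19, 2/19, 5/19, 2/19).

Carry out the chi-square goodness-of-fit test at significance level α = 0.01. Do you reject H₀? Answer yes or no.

n = 121; E_i = n·p_i = [25.47, 31.84, 6.37, 12.74, 31.84, 12.74]
χ² = (18−25.47)²/25.47 + (33−31.84)²/31.84 + (27−6.37)²/6.37 + (11−12.74)²/12.74 + (25−31.84)²/31.84 + (7−12.74)²/12.74 = 73.3653
df = 5
p-value (upper-tail) = 0.00000
At α=0.01: p < α → reject H₀

reject H₀: yes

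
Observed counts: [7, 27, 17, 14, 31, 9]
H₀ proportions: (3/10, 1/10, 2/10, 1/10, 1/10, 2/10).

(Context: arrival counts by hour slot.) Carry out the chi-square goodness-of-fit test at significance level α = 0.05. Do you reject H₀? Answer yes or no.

n = 105; E_i = n·p_i = [31.50, 10.50, 21.00, 10.50, 10.50, 21.00]
χ² = (7−31.50)²/31.50 + (27−10.50)²/10.50 + (17−21.00)²/21.00 + (14−10.50)²/10.50 + (31−10.50)²/10.50 + (9−21.00)²/21.00 = 93.7937
df = 5
p-value (upper-tail) = 0.00000
At α=0.05: p < α → reject H₀

reject H₀: yes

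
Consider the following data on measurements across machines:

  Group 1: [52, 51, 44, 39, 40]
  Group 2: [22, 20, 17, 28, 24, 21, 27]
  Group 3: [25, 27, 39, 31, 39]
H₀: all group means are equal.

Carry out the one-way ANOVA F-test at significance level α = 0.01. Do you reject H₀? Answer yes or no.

Group means [45.20, 22.71, 32.20], grand mean 32.118
SSB = Σnᵢ(x̄ᵢ−x̄)² = 1474.736; SSW = ΣΣ(x−x̄ᵢ)² = 411.029
MSB = 1474.736/2 = 737.3681; MSW = 411.029/14 = 29.3592
F = MSB/MSW = 25.1154
df = (2, 14)
p-value (upper-tail) = 0.00002
At α=0.01: p < α → reject H₀

reject H₀: yes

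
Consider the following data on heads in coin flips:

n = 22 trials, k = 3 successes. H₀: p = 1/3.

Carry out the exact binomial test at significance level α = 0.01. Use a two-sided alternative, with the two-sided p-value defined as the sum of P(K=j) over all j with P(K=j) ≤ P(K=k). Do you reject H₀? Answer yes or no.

Exact binomial: n=22, k=3, p₀=1/3=0.3333
P(X=j) = C(n,j)·p₀^j·(1−p₀)^(n−j); p = Σ P(X=j) over j with P(X=j) ≤ P(X=3)
p-value (two-sided) = 0.06776
At α=0.01: p ≥ α → fail to reject H₀

reject H₀: no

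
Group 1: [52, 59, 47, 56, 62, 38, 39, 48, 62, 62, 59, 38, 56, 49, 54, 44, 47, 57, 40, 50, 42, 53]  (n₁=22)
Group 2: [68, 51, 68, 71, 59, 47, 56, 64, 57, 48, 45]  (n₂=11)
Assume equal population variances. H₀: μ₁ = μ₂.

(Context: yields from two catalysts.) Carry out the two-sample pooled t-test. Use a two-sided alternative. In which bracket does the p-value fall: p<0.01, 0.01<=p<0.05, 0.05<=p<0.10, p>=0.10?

p-value bracket: 0.01<=p<0.05

x̄₁=50.636, s₁=8.068, n₁=22
x̄₂=57.636, s₂=9.212, n₂=11
s_p² = [21·8.068² + 10·9.212²]/31 = 71.4721
SE = √(s_p²·(1/22+1/11)) = 3.1219
t = (50.636−57.636)/3.1219 = -2.2422
df = 31
p-value (two-sided) = 0.03224
→ bracket: 0.01<=p<0.05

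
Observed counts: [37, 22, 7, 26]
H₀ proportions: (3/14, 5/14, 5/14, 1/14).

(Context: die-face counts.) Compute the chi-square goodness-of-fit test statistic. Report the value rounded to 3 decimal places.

test statistic = 96.533

n = 92; E_i = n·p_i = [19.71, 32.86, 32.86, 6.57]
χ² = (37−19.71)²/19.71 + (22−32.86)²/32.86 + (7−32.86)²/32.86 + (26−6.57)²/6.57 = 96.5333
df = 3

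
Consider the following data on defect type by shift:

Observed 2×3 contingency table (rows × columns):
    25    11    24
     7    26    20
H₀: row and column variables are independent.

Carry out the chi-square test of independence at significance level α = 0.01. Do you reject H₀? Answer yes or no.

Row totals [60, 53], col totals [32, 37, 44], n=113
χ² = (25−16.99)²/16.99 + (11−19.65)²/19.65 + (24−23.36)²/23.36 + (7−15.01)²/15.01 + (26−17.35)²/17.35 + (20−20.64)²/20.64 = 16.1982
df = 2
p-value (upper-tail) = 0.00030
At α=0.01: p < α → reject H₀

reject H₀: yes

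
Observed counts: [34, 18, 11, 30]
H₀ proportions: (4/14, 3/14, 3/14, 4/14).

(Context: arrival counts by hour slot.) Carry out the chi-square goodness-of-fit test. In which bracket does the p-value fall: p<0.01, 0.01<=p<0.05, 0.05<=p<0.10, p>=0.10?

p-value bracket: 0.05<=p<0.10

n = 93; E_i = n·p_i = [26.57, 19.93, 19.93, 26.57]
χ² = (34−26.57)²/26.57 + (18−19.93)²/19.93 + (11−19.93)²/19.93 + (30−26.57)²/26.57 = 6.7061
df = 3
p-value (upper-tail) = 0.08188
→ bracket: 0.05<=p<0.10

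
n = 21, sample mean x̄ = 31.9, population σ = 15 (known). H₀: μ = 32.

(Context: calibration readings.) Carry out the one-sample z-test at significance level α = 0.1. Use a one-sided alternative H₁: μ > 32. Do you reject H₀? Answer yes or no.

SE = σ/√n = 15/√21 = 3.2733
z = (x̄−μ₀)/SE = (31.9−32)/3.2733 = -0.0306
p-value (one-sided, H₁ greater) = 0.51219
At α=0.1: p ≥ α → fail to reject H₀

reject H₀: no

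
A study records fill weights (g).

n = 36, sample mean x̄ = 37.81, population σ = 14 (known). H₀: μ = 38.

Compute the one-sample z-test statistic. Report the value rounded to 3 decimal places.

test statistic = -0.081

SE = σ/√n = 14/√36 = 2.3333
z = (x̄−μ₀)/SE = (37.81−38)/2.3333 = -0.0814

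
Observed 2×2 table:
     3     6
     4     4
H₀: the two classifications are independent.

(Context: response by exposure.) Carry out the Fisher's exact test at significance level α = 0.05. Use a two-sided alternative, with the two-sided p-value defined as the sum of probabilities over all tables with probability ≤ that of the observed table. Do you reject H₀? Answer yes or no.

Margins: r₁=9, r₂=8, c₁=7, c₂=10, n=17
p_obs = C(9,3)·C(8,4)/C(17,7); sum pmf over tables with pmf ≤ p_obs
p-value (two-sided) = 0.63719
At α=0.05: p ≥ α → fail to reject H₀

reject H₀: no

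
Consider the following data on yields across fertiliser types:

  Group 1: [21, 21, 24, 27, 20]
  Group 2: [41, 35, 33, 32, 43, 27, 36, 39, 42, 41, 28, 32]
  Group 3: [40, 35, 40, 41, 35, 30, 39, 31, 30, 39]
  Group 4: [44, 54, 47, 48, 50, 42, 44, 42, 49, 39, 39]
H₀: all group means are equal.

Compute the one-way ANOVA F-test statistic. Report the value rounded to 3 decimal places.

Group means [22.60, 35.75, 36.00, 45.27], grand mean 36.842
SSB = Σnᵢ(x̄ᵢ−x̄)² = 1817.421; SSW = ΣΣ(x−x̄ᵢ)² = 763.632
MSB = 1817.421/3 = 605.8069; MSW = 763.632/34 = 22.4598
F = MSB/MSW = 26.9730
df = (3, 34)

test statistic = 26.973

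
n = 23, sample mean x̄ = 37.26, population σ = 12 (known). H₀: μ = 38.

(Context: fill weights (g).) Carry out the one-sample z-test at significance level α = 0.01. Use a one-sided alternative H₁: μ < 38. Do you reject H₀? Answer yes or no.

SE = σ/√n = 12/√23 = 2.5022
z = (x̄−μ₀)/SE = (37.26−38)/2.5022 = -0.2957
p-value (one-sided, H₁ less) = 0.38371
At α=0.01: p ≥ α → fail to reject H₀

reject H₀: no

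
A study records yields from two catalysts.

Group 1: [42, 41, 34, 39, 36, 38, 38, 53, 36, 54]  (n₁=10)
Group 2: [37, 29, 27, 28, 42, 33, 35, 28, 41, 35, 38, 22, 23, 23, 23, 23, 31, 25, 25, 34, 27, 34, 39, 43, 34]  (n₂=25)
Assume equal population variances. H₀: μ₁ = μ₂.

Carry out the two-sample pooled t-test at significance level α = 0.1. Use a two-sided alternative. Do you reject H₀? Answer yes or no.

x̄₁=41.100, s₁=6.951, n₁=10
x̄₂=31.160, s₂=6.581, n₂=25
s_p² = [9·6.951² + 24·6.581²]/33 = 44.6745
SE = √(s_p²·(1/10+1/25)) = 2.5009
t = (41.100−31.160)/2.5009 = 3.9746
df = 33
p-value (two-sided) = 0.00036
At α=0.1: p < α → reject H₀

reject H₀: yes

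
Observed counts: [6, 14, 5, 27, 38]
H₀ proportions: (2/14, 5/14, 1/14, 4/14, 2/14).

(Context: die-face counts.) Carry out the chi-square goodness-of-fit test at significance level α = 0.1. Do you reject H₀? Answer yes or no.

reject H₀: yes

n = 90; E_i = n·p_i = [12.86, 32.14, 6.43, 25.71, 12.86]
χ² = (6−12.86)²/12.86 + (14−32.14)²/32.14 + (5−6.43)²/6.43 + (27−25.71)²/25.71 + (38−12.86)²/12.86 = 63.4478
df = 4
p-value (upper-tail) = 0.00000
At α=0.1: p < α → reject H₀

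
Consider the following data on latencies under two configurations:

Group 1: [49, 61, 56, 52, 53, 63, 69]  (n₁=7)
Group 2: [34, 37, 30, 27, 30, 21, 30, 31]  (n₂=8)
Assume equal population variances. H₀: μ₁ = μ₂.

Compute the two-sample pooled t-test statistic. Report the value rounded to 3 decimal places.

test statistic = 8.998

x̄₁=57.571, s₁=7.068, n₁=7
x̄₂=30.000, s₂=4.721, n₂=8
s_p² = [6·7.068² + 7·4.721²]/13 = 35.0549
SE = √(s_p²·(1/7+1/8)) = 3.0643
t = (57.571−30.000)/3.0643 = 8.9977
df = 13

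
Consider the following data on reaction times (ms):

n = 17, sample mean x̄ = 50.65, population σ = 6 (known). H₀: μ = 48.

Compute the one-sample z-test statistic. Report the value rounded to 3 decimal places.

SE = σ/√n = 6/√17 = 1.4552
z = (x̄−μ₀)/SE = (50.65−48)/1.4552 = 1.8210

test statistic = 1.821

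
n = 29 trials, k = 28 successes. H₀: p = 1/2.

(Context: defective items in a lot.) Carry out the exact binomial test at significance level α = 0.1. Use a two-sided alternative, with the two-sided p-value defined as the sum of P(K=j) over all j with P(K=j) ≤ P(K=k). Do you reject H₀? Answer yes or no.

Exact binomial: n=29, k=28, p₀=1/2=0.5000
P(X=j) = C(n,j)·p₀^j·(1−p₀)^(n−j); p = Σ P(X=j) over j with P(X=j) ≤ P(X=28)
p-value (two-sided) = 0.00000
At α=0.1: p < α → reject H₀

reject H₀: yes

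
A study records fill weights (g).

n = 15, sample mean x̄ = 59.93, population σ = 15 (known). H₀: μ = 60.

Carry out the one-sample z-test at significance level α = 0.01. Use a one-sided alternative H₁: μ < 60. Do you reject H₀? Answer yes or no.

reject H₀: no

SE = σ/√n = 15/√15 = 3.8730
z = (x̄−μ₀)/SE = (59.93−60)/3.8730 = -0.0181
p-value (one-sided, H₁ less) = 0.49279
At α=0.01: p ≥ α → fail to reject H₀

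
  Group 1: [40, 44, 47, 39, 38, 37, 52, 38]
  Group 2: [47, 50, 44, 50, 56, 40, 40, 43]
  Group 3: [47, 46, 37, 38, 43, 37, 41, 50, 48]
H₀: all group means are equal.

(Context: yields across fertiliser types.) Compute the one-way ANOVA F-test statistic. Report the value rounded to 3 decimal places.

test statistic = 1.482

Group means [41.88, 46.25, 43.00], grand mean 43.680
SSB = Σnᵢ(x̄ᵢ−x̄)² = 83.065; SSW = ΣΣ(x−x̄ᵢ)² = 616.375
MSB = 83.065/2 = 41.5325; MSW = 616.375/22 = 28.0170
F = MSB/MSW = 1.4824
df = (2, 22)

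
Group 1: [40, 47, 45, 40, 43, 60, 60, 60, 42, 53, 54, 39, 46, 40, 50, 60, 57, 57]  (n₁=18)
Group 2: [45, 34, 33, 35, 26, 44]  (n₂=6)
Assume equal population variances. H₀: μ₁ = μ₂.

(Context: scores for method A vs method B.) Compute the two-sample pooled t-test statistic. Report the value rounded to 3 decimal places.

x̄₁=49.611, s₁=8.060, n₁=18
x̄₂=36.167, s₂=7.195, n₂=6
s_p² = [17·8.060² + 5·7.195²]/22 = 61.9596
SE = √(s_p²·(1/18+1/6)) = 3.7106
t = (49.611−36.167)/3.7106 = 3.6232
df = 22

test statistic = 3.623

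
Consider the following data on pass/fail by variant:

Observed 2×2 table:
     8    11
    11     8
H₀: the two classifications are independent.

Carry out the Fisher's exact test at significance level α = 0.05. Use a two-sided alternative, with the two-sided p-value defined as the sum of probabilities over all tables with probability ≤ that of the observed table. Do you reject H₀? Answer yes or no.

reject H₀: no

Margins: r₁=19, r₂=19, c₁=19, c₂=19, n=38
p_obs = C(19,8)·C(19,11)/C(38,19); sum pmf over tables with pmf ≤ p_obs
p-value (two-sided) = 0.51712
At α=0.05: p ≥ α → fail to reject H₀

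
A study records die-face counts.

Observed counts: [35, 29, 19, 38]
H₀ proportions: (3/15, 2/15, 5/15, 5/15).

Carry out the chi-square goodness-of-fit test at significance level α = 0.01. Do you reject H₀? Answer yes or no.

n = 121; E_i = n·p_i = [24.20, 16.13, 40.33, 40.33]
χ² = (35−24.20)²/24.20 + (29−16.13)²/16.13 + (19−40.33)²/40.33 + (38−40.33)²/40.33 = 26.5000
df = 3
p-value (upper-tail) = 0.00001
At α=0.01: p < α → reject H₀

reject H₀: yes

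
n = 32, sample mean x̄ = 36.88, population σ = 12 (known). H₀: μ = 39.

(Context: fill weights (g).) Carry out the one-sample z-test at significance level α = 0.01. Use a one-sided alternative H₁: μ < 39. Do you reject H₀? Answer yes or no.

reject H₀: no

SE = σ/√n = 12/√32 = 2.1213
z = (x̄−μ₀)/SE = (36.88−39)/2.1213 = -0.9994
p-value (one-sided, H₁ less) = 0.15881
At α=0.01: p ≥ α → fail to reject H₀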